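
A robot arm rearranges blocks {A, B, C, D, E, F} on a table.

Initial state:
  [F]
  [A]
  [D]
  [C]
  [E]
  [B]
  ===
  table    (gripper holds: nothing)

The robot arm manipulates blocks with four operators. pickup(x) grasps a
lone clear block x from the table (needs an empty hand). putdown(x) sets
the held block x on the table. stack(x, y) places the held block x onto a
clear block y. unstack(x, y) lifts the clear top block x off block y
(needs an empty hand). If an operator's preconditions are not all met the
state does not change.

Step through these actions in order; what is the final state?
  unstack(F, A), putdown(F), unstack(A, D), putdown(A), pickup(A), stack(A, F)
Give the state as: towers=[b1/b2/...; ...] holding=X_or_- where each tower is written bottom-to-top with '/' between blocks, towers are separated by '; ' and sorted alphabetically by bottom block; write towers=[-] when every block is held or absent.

towers=[B/E/C/D; F/A] holding=-

step 1 (unstack(F, A)): towers=[B/E/C/D/A] holding=F
step 2 (putdown(F)): towers=[B/E/C/D/A; F] holding=-
step 3 (unstack(A, D)): towers=[B/E/C/D; F] holding=A
step 4 (putdown(A)): towers=[A; B/E/C/D; F] holding=-
step 5 (pickup(A)): towers=[B/E/C/D; F] holding=A
step 6 (stack(A, F)): towers=[B/E/C/D; F/A] holding=-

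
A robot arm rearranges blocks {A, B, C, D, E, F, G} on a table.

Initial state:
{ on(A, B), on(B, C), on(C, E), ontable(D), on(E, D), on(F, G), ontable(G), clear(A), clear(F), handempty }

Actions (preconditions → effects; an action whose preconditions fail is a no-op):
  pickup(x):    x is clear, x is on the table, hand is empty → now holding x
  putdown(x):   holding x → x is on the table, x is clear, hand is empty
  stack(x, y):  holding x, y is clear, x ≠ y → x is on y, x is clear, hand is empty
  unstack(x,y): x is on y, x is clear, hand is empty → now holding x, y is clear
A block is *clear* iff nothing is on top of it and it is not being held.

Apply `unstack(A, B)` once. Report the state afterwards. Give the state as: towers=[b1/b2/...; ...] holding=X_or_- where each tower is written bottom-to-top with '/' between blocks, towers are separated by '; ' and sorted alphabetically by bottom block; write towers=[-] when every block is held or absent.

before: towers=[D/E/C/B/A; G/F] holding=-
pre[unstack(A, B)]: on(A,B) ✓, clear(A) ✓, handempty ✓
all met → apply unstack(A, B)
after:  towers=[D/E/C/B; G/F] holding=A

towers=[D/E/C/B; G/F] holding=A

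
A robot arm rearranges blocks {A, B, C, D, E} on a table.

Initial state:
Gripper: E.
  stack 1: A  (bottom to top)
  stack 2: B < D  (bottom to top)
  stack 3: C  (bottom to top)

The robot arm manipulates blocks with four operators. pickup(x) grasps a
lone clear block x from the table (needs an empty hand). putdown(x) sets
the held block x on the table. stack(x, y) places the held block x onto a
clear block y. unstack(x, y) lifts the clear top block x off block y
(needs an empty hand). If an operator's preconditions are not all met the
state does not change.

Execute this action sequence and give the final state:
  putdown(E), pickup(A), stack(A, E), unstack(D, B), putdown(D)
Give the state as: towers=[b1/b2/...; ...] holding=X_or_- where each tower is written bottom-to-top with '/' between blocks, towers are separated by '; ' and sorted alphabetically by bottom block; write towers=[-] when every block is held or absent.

step 1 (putdown(E)): towers=[A; B/D; C; E] holding=-
step 2 (pickup(A)): towers=[B/D; C; E] holding=A
step 3 (stack(A, E)): towers=[B/D; C; E/A] holding=-
step 4 (unstack(D, B)): towers=[B; C; E/A] holding=D
step 5 (putdown(D)): towers=[B; C; D; E/A] holding=-

towers=[B; C; D; E/A] holding=-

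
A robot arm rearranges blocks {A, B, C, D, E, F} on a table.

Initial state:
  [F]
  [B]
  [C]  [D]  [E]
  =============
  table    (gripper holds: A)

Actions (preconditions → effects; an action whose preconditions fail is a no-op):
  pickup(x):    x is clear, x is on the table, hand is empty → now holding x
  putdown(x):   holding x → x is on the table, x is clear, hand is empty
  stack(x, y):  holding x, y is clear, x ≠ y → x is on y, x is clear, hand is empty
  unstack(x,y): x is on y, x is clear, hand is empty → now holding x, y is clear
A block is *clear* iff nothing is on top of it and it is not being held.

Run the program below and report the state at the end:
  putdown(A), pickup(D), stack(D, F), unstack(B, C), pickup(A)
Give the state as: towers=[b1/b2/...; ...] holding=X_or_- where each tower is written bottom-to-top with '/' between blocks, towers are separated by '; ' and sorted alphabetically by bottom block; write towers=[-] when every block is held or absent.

step 1 (putdown(A)): towers=[A; C/B/F; D; E] holding=-
step 2 (pickup(D)): towers=[A; C/B/F; E] holding=D
step 3 (stack(D, F)): towers=[A; C/B/F/D; E] holding=-
step 4 (unstack(B, C)) [no-op]: towers=[A; C/B/F/D; E] holding=-
step 5 (pickup(A)): towers=[C/B/F/D; E] holding=A

towers=[C/B/F/D; E] holding=A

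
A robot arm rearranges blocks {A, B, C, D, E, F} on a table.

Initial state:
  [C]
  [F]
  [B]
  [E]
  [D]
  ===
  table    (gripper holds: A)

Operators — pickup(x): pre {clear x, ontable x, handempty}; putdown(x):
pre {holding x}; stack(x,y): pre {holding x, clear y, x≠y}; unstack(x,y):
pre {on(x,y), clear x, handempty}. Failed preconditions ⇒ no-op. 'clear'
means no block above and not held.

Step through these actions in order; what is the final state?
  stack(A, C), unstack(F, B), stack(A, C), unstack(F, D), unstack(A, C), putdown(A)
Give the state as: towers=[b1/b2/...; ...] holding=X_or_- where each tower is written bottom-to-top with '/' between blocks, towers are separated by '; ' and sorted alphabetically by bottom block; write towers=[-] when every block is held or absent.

towers=[A; D/E/B/F/C] holding=-

step 1 (stack(A, C)): towers=[D/E/B/F/C/A] holding=-
step 2 (unstack(F, B)) [no-op]: towers=[D/E/B/F/C/A] holding=-
step 3 (stack(A, C)) [no-op]: towers=[D/E/B/F/C/A] holding=-
step 4 (unstack(F, D)) [no-op]: towers=[D/E/B/F/C/A] holding=-
step 5 (unstack(A, C)): towers=[D/E/B/F/C] holding=A
step 6 (putdown(A)): towers=[A; D/E/B/F/C] holding=-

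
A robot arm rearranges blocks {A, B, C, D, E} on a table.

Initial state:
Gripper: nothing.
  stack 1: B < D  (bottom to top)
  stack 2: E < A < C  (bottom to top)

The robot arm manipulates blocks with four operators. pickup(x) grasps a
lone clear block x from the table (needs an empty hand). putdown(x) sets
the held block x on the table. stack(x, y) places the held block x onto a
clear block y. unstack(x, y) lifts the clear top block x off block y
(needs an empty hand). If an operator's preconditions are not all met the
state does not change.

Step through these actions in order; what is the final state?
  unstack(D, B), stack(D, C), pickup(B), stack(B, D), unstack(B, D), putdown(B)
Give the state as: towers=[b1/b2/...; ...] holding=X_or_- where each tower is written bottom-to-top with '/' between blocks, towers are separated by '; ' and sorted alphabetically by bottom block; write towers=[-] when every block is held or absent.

step 1 (unstack(D, B)): towers=[B; E/A/C] holding=D
step 2 (stack(D, C)): towers=[B; E/A/C/D] holding=-
step 3 (pickup(B)): towers=[E/A/C/D] holding=B
step 4 (stack(B, D)): towers=[E/A/C/D/B] holding=-
step 5 (unstack(B, D)): towers=[E/A/C/D] holding=B
step 6 (putdown(B)): towers=[B; E/A/C/D] holding=-

towers=[B; E/A/C/D] holding=-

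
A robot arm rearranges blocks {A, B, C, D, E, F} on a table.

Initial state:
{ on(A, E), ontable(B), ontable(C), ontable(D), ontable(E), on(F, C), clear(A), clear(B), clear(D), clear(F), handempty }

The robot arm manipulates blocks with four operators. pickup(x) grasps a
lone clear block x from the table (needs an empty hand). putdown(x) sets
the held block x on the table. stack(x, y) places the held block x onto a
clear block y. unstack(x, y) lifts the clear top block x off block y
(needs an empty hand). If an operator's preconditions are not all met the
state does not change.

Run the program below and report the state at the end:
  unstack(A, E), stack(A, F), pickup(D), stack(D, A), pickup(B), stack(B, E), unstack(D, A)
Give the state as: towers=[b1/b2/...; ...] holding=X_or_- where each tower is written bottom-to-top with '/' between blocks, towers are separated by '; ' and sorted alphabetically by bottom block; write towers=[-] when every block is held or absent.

step 1 (unstack(A, E)): towers=[B; C/F; D; E] holding=A
step 2 (stack(A, F)): towers=[B; C/F/A; D; E] holding=-
step 3 (pickup(D)): towers=[B; C/F/A; E] holding=D
step 4 (stack(D, A)): towers=[B; C/F/A/D; E] holding=-
step 5 (pickup(B)): towers=[C/F/A/D; E] holding=B
step 6 (stack(B, E)): towers=[C/F/A/D; E/B] holding=-
step 7 (unstack(D, A)): towers=[C/F/A; E/B] holding=D

towers=[C/F/A; E/B] holding=D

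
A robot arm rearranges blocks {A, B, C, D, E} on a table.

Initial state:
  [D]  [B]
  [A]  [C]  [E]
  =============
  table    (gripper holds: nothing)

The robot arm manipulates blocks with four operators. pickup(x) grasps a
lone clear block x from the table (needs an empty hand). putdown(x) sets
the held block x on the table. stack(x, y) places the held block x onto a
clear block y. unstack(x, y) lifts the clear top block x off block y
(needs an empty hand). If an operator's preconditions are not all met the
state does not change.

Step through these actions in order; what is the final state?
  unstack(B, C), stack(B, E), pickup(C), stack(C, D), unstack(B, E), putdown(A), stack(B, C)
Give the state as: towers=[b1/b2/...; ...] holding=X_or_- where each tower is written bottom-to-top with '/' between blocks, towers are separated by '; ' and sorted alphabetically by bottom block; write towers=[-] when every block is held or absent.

towers=[A/D/C/B; E] holding=-

step 1 (unstack(B, C)): towers=[A/D; C; E] holding=B
step 2 (stack(B, E)): towers=[A/D; C; E/B] holding=-
step 3 (pickup(C)): towers=[A/D; E/B] holding=C
step 4 (stack(C, D)): towers=[A/D/C; E/B] holding=-
step 5 (unstack(B, E)): towers=[A/D/C; E] holding=B
step 6 (putdown(A)) [no-op]: towers=[A/D/C; E] holding=B
step 7 (stack(B, C)): towers=[A/D/C/B; E] holding=-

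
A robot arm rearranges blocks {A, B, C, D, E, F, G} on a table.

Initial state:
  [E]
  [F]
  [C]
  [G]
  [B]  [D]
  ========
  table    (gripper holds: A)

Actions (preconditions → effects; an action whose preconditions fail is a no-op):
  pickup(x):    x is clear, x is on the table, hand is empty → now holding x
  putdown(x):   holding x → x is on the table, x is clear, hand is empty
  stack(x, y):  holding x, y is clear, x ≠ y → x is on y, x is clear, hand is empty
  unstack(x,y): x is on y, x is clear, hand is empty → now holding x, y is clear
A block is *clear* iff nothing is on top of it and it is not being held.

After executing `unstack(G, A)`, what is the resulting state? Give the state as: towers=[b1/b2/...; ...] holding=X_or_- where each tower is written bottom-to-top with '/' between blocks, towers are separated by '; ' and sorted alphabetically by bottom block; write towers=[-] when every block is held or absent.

towers=[B/G/C/F/E; D] holding=A

before: towers=[B/G/C/F/E; D] holding=A
pre[unstack(G, A)]: on(G,A) ✗, clear(G) ✗, handempty ✗
on(G,A), clear(G), handempty unmet → unstack(G, A) is a no-op
after:  towers=[B/G/C/F/E; D] holding=A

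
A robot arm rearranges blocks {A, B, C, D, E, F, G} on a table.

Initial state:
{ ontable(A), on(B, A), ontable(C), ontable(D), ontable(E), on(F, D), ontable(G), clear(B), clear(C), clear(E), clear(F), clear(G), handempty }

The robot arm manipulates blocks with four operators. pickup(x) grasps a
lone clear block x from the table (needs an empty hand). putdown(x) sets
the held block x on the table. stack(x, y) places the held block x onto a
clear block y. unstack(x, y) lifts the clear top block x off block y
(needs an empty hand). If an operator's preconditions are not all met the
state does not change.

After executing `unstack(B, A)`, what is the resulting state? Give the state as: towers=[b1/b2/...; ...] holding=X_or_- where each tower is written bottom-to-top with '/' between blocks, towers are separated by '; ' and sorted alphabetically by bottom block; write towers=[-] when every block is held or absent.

before: towers=[A/B; C; D/F; E; G] holding=-
pre[unstack(B, A)]: on(B,A) yes, clear(B) yes, handempty yes
all met → apply unstack(B, A)
after:  towers=[A; C; D/F; E; G] holding=B

towers=[A; C; D/F; E; G] holding=B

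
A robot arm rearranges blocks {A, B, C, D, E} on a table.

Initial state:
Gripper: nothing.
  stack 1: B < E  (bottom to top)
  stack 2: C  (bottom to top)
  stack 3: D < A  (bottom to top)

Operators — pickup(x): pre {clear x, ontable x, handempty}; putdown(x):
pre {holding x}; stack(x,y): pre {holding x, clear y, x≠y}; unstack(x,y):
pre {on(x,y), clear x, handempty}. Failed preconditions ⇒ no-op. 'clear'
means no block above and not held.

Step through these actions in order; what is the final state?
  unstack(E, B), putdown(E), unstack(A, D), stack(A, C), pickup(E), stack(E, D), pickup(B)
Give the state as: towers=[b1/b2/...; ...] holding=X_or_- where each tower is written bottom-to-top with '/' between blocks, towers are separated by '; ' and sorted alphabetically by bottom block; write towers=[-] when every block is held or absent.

towers=[C/A; D/E] holding=B

step 1 (unstack(E, B)): towers=[B; C; D/A] holding=E
step 2 (putdown(E)): towers=[B; C; D/A; E] holding=-
step 3 (unstack(A, D)): towers=[B; C; D; E] holding=A
step 4 (stack(A, C)): towers=[B; C/A; D; E] holding=-
step 5 (pickup(E)): towers=[B; C/A; D] holding=E
step 6 (stack(E, D)): towers=[B; C/A; D/E] holding=-
step 7 (pickup(B)): towers=[C/A; D/E] holding=B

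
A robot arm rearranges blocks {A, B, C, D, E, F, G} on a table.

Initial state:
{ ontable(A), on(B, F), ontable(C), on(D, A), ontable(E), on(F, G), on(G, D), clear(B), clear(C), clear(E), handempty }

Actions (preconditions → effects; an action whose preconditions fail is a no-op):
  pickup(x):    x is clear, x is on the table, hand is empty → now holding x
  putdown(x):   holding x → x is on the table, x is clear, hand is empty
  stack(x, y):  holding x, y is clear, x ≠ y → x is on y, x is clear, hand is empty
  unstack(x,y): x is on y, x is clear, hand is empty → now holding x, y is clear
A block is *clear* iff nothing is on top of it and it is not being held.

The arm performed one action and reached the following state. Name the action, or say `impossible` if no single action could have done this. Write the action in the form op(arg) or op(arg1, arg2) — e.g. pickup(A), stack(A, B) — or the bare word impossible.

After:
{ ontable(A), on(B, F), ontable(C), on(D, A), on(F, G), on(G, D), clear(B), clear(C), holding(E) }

pickup(E)

target: towers=[A/D/G/F/B; C] holding=E
     unstack(B, F) → towers=[A/D/G/F; C; E] holding=B
         pickup(E) → towers=[A/D/G/F/B; C] holding=E  ← match
         pickup(C) → towers=[A/D/G/F/B; E] holding=C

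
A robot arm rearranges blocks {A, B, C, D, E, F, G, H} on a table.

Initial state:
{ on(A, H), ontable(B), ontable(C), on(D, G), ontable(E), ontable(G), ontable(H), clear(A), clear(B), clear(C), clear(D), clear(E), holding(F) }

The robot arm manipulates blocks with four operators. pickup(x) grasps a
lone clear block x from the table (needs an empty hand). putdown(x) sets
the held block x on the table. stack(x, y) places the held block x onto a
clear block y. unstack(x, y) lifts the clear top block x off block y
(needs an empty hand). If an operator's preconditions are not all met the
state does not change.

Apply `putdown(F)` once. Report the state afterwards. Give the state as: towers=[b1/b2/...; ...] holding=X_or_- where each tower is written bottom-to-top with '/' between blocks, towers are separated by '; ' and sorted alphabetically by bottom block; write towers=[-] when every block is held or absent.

towers=[B; C; E; F; G/D; H/A] holding=-

before: towers=[B; C; E; G/D; H/A] holding=F
pre[putdown(F)]: holding(F) yes
all met → apply putdown(F)
after:  towers=[B; C; E; F; G/D; H/A] holding=-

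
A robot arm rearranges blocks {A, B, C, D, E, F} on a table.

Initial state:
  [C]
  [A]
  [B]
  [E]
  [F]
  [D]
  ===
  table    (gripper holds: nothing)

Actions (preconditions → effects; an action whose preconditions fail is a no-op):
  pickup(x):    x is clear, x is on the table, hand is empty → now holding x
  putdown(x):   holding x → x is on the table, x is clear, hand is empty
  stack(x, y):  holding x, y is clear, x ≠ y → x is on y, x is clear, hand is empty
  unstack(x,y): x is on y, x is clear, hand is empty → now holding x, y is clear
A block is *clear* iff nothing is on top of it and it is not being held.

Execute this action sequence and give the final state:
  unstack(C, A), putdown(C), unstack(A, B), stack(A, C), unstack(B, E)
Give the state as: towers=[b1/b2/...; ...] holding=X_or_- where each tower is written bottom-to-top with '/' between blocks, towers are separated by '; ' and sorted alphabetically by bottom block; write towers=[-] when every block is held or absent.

towers=[C/A; D/F/E] holding=B

step 1 (unstack(C, A)): towers=[D/F/E/B/A] holding=C
step 2 (putdown(C)): towers=[C; D/F/E/B/A] holding=-
step 3 (unstack(A, B)): towers=[C; D/F/E/B] holding=A
step 4 (stack(A, C)): towers=[C/A; D/F/E/B] holding=-
step 5 (unstack(B, E)): towers=[C/A; D/F/E] holding=B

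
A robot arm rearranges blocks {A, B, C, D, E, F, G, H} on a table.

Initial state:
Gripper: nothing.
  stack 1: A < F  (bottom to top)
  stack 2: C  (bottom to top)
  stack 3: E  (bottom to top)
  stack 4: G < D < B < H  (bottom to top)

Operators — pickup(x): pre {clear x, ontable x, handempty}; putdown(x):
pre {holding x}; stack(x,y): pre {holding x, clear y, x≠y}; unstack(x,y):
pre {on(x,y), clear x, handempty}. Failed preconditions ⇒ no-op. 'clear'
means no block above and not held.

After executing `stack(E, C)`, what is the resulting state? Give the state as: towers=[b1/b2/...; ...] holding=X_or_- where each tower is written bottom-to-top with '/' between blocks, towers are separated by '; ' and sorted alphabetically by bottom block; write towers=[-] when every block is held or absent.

towers=[A/F; C; E; G/D/B/H] holding=-

before: towers=[A/F; C; E; G/D/B/H] holding=-
pre[stack(E, C)]: holding(E) no, clear(C) yes, E≠C yes
holding(E) unmet → stack(E, C) is a no-op
after:  towers=[A/F; C; E; G/D/B/H] holding=-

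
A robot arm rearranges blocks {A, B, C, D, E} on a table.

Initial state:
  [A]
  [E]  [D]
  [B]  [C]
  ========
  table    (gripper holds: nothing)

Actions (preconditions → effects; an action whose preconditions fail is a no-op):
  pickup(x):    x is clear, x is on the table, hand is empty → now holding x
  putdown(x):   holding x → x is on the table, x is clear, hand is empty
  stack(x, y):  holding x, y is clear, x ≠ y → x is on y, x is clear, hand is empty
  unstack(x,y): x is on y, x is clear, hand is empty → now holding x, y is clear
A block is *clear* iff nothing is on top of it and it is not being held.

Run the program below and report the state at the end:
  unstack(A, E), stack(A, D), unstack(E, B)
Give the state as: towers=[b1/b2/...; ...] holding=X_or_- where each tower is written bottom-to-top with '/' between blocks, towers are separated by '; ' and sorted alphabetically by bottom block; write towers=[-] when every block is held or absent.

step 1 (unstack(A, E)): towers=[B/E; C/D] holding=A
step 2 (stack(A, D)): towers=[B/E; C/D/A] holding=-
step 3 (unstack(E, B)): towers=[B; C/D/A] holding=E

towers=[B; C/D/A] holding=E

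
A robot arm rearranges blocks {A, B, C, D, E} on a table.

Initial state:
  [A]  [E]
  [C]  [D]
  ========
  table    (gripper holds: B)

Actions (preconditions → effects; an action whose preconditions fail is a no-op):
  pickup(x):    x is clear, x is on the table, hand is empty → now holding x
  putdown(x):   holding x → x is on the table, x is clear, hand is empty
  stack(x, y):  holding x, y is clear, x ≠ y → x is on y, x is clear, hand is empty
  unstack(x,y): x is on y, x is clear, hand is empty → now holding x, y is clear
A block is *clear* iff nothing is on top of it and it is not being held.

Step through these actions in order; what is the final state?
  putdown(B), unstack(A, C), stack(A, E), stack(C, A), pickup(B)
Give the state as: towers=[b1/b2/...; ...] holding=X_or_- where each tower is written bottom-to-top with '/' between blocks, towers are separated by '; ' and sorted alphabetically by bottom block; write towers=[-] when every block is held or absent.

step 1 (putdown(B)): towers=[B; C/A; D/E] holding=-
step 2 (unstack(A, C)): towers=[B; C; D/E] holding=A
step 3 (stack(A, E)): towers=[B; C; D/E/A] holding=-
step 4 (stack(C, A)) [no-op]: towers=[B; C; D/E/A] holding=-
step 5 (pickup(B)): towers=[C; D/E/A] holding=B

towers=[C; D/E/A] holding=B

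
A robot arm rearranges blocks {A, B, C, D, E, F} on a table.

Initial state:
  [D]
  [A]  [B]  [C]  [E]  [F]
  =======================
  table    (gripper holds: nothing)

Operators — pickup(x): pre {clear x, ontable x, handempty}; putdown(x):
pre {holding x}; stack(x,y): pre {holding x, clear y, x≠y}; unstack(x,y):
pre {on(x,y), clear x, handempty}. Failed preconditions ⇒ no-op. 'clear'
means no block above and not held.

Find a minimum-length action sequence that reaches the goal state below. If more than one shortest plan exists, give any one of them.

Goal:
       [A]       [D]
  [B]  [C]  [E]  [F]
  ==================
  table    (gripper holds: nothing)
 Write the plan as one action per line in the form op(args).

step 1 (unstack(D, A)): towers=[A; B; C; E; F] holding=D
step 2 (stack(D, F)): towers=[A; B; C; E; F/D] holding=-
step 3 (pickup(A)): towers=[B; C; E; F/D] holding=A
step 4 (stack(A, C)): towers=[B; C/A; E; F/D] holding=-
goal check: towers=[B; C/A; E; F/D] holding=- — reached (length 4, optimal by BFS)

unstack(D, A)
stack(D, F)
pickup(A)
stack(A, C)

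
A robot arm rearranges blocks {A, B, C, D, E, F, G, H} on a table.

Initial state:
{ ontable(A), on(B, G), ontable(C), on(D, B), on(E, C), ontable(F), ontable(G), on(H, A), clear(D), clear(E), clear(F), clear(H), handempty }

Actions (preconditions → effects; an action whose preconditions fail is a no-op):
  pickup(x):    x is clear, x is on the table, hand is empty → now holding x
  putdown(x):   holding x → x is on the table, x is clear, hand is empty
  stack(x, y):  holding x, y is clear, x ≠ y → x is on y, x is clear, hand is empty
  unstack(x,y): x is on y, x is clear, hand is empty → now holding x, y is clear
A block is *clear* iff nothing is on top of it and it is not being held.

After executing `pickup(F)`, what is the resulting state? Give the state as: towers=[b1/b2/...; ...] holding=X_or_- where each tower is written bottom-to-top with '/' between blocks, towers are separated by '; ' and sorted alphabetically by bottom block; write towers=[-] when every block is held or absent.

before: towers=[A/H; C/E; F; G/B/D] holding=-
pre[pickup(F)]: clear(F) ✓, ontable(F) ✓, handempty ✓
all met → apply pickup(F)
after:  towers=[A/H; C/E; G/B/D] holding=F

towers=[A/H; C/E; G/B/D] holding=F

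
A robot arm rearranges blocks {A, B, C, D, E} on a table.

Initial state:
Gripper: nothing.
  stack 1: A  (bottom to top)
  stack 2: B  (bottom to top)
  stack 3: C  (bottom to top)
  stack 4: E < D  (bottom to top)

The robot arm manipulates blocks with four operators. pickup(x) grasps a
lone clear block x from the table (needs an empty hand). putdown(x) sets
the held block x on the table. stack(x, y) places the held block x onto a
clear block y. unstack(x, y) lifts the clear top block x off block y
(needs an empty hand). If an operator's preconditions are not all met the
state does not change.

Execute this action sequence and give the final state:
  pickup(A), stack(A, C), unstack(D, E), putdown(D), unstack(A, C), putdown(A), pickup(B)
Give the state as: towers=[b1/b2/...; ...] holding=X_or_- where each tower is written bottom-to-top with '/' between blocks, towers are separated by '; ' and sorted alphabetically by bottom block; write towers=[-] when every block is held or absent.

towers=[A; C; D; E] holding=B

step 1 (pickup(A)): towers=[B; C; E/D] holding=A
step 2 (stack(A, C)): towers=[B; C/A; E/D] holding=-
step 3 (unstack(D, E)): towers=[B; C/A; E] holding=D
step 4 (putdown(D)): towers=[B; C/A; D; E] holding=-
step 5 (unstack(A, C)): towers=[B; C; D; E] holding=A
step 6 (putdown(A)): towers=[A; B; C; D; E] holding=-
step 7 (pickup(B)): towers=[A; C; D; E] holding=B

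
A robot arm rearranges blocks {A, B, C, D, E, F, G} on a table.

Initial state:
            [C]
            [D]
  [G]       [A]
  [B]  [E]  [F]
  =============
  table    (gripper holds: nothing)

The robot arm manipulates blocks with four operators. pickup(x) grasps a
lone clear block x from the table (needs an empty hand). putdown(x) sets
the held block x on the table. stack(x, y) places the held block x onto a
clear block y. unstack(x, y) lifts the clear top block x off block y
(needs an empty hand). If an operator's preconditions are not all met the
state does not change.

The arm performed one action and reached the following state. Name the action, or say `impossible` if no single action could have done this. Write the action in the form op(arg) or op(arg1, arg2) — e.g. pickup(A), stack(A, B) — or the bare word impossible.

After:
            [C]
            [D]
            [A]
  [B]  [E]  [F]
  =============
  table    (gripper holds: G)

target: towers=[B; E; F/A/D/C] holding=G
     unstack(G, B) → towers=[B; E; F/A/D/C] holding=G  ← match
         pickup(E) → towers=[B/G; F/A/D/C] holding=E
     unstack(C, D) → towers=[B/G; E; F/A/D] holding=C

unstack(G, B)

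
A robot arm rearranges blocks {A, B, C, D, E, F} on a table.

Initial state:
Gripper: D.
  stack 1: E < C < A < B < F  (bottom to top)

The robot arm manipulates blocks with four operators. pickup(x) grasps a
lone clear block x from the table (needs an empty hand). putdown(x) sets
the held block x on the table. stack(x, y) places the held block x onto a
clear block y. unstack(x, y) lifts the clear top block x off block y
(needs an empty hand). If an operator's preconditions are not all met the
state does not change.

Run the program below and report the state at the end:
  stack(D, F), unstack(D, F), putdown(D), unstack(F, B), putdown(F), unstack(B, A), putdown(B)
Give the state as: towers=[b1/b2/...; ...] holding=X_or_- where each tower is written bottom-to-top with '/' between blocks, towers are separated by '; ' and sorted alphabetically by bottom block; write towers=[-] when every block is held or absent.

towers=[B; D; E/C/A; F] holding=-

step 1 (stack(D, F)): towers=[E/C/A/B/F/D] holding=-
step 2 (unstack(D, F)): towers=[E/C/A/B/F] holding=D
step 3 (putdown(D)): towers=[D; E/C/A/B/F] holding=-
step 4 (unstack(F, B)): towers=[D; E/C/A/B] holding=F
step 5 (putdown(F)): towers=[D; E/C/A/B; F] holding=-
step 6 (unstack(B, A)): towers=[D; E/C/A; F] holding=B
step 7 (putdown(B)): towers=[B; D; E/C/A; F] holding=-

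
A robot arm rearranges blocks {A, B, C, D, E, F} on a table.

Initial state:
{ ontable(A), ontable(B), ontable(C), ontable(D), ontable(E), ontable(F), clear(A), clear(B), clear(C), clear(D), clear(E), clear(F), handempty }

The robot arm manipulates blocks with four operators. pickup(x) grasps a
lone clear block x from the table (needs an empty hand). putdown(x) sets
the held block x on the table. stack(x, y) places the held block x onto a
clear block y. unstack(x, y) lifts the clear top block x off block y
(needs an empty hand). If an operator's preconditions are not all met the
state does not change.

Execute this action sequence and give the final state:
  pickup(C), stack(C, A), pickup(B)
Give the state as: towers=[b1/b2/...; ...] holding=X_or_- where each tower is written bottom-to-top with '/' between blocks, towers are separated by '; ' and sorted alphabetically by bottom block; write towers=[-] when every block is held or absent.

step 1 (pickup(C)): towers=[A; B; D; E; F] holding=C
step 2 (stack(C, A)): towers=[A/C; B; D; E; F] holding=-
step 3 (pickup(B)): towers=[A/C; D; E; F] holding=B

towers=[A/C; D; E; F] holding=B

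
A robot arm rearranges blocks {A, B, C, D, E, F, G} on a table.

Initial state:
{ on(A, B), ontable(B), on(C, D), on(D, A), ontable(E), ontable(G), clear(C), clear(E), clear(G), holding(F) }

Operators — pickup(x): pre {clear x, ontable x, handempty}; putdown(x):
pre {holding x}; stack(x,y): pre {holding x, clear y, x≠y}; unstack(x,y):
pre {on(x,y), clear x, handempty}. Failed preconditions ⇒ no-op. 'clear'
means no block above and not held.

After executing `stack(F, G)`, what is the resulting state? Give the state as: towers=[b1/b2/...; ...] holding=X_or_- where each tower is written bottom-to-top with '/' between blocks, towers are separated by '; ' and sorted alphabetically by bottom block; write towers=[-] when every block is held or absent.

before: towers=[B/A/D/C; E; G] holding=F
pre[stack(F, G)]: holding(F) ok, clear(G) ok, F≠G ok
all met → apply stack(F, G)
after:  towers=[B/A/D/C; E; G/F] holding=-

towers=[B/A/D/C; E; G/F] holding=-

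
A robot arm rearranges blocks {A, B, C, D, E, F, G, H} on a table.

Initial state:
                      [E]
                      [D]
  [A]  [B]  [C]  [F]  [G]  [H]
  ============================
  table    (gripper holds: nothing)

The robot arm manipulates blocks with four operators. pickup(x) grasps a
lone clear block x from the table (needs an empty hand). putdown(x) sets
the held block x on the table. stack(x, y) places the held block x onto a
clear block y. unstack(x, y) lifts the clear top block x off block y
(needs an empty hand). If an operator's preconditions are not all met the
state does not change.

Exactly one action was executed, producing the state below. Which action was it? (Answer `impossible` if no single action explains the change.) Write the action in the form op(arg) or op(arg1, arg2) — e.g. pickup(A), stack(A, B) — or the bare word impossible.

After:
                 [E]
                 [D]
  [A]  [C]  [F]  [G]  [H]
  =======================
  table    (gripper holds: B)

target: towers=[A; C; F; G/D/E; H] holding=B
         pickup(A) → towers=[B; C; F; G/D/E; H] holding=A
     unstack(E, D) → towers=[A; B; C; F; G/D; H] holding=E
         pickup(H) → towers=[A; B; C; F; G/D/E] holding=H
         pickup(B) → towers=[A; C; F; G/D/E; H] holding=B  ← match
         pickup(F) → towers=[A; B; C; G/D/E; H] holding=F
         pickup(C) → towers=[A; B; F; G/D/E; H] holding=C

pickup(B)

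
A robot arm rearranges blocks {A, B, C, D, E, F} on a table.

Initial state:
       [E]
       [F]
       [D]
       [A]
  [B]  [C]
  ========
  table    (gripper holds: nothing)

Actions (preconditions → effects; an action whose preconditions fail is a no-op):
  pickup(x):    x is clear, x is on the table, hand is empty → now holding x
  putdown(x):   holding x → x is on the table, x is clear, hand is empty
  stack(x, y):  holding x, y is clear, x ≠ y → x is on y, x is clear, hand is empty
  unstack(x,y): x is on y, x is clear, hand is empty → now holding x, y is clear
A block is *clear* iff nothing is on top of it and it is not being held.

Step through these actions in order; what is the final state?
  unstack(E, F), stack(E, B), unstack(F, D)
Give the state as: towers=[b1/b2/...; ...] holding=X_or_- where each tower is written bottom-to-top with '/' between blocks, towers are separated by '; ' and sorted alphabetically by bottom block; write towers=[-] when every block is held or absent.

step 1 (unstack(E, F)): towers=[B; C/A/D/F] holding=E
step 2 (stack(E, B)): towers=[B/E; C/A/D/F] holding=-
step 3 (unstack(F, D)): towers=[B/E; C/A/D] holding=F

towers=[B/E; C/A/D] holding=F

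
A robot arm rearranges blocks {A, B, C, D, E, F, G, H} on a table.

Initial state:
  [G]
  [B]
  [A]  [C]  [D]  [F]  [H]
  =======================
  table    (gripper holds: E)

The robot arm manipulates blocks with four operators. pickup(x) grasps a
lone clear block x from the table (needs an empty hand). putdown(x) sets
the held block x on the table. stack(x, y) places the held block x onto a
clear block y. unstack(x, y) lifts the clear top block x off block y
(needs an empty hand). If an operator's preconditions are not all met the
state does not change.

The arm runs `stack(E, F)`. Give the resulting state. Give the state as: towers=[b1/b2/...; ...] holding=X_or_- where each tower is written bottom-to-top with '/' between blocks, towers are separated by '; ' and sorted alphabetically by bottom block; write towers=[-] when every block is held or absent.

before: towers=[A/B/G; C; D; F; H] holding=E
pre[stack(E, F)]: holding(E) ✓, clear(F) ✓, E≠F ✓
all met → apply stack(E, F)
after:  towers=[A/B/G; C; D; F/E; H] holding=-

towers=[A/B/G; C; D; F/E; H] holding=-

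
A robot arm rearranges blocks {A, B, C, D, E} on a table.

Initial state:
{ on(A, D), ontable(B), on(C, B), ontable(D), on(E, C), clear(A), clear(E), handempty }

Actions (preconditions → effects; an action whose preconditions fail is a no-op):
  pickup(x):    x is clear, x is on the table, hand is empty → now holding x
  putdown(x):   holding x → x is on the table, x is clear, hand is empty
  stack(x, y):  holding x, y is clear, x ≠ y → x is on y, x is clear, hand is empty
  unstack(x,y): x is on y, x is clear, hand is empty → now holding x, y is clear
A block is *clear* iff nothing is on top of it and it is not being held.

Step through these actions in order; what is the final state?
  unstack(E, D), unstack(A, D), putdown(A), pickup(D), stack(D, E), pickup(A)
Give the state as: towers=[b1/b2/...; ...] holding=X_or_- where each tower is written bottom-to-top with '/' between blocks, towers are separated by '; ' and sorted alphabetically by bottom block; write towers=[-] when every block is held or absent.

step 1 (unstack(E, D)) [no-op]: towers=[B/C/E; D/A] holding=-
step 2 (unstack(A, D)): towers=[B/C/E; D] holding=A
step 3 (putdown(A)): towers=[A; B/C/E; D] holding=-
step 4 (pickup(D)): towers=[A; B/C/E] holding=D
step 5 (stack(D, E)): towers=[A; B/C/E/D] holding=-
step 6 (pickup(A)): towers=[B/C/E/D] holding=A

towers=[B/C/E/D] holding=A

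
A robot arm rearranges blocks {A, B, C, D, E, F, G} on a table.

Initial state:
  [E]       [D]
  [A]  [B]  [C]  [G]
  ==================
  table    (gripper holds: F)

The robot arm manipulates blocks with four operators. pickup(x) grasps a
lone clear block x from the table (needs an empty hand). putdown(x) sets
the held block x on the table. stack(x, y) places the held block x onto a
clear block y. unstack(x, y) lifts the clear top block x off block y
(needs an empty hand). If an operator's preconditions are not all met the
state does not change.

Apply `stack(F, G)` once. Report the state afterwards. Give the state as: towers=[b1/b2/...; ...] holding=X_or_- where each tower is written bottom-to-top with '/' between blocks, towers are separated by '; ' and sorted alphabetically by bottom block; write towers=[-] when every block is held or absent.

towers=[A/E; B; C/D; G/F] holding=-

before: towers=[A/E; B; C/D; G] holding=F
pre[stack(F, G)]: holding(F) yes, clear(G) yes, F≠G yes
all met → apply stack(F, G)
after:  towers=[A/E; B; C/D; G/F] holding=-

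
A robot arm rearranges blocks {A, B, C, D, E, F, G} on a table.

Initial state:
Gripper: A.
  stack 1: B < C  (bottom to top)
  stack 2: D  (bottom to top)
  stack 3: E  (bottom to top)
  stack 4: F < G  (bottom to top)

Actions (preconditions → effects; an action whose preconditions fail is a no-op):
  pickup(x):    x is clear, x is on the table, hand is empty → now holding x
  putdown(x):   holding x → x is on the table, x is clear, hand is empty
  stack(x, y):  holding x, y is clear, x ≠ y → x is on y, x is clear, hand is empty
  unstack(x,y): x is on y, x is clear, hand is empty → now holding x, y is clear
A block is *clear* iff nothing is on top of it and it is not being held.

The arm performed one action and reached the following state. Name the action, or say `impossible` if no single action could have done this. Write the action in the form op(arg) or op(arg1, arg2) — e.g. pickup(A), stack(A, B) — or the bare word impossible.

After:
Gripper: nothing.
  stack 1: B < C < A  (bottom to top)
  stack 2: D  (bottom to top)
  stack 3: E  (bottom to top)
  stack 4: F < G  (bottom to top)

target: towers=[B/C/A; D; E; F/G] holding=-
        putdown(A) → towers=[A; B/C; D; E; F/G] holding=-
       stack(A, G) → towers=[B/C; D; E; F/G/A] holding=-
       stack(A, D) → towers=[B/C; D/A; E; F/G] holding=-
       stack(A, E) → towers=[B/C; D; E/A; F/G] holding=-
       stack(A, C) → towers=[B/C/A; D; E; F/G] holding=-  ← match

stack(A, C)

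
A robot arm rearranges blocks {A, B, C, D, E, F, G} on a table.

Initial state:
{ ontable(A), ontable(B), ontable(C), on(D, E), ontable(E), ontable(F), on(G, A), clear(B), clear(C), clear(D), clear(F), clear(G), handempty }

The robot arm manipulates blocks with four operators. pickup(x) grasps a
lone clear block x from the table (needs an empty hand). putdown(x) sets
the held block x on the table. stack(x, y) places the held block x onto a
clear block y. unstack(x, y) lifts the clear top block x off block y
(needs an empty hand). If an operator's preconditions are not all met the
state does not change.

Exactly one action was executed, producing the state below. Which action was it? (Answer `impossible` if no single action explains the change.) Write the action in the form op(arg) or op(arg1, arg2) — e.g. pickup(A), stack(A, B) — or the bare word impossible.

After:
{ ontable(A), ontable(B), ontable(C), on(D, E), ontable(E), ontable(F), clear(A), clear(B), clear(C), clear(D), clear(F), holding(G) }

unstack(G, A)

target: towers=[A; B; C; E/D; F] holding=G
         pickup(B) → towers=[A/G; C; E/D; F] holding=B
         pickup(F) → towers=[A/G; B; C; E/D] holding=F
     unstack(G, A) → towers=[A; B; C; E/D; F] holding=G  ← match
     unstack(D, E) → towers=[A/G; B; C; E; F] holding=D
         pickup(C) → towers=[A/G; B; E/D; F] holding=C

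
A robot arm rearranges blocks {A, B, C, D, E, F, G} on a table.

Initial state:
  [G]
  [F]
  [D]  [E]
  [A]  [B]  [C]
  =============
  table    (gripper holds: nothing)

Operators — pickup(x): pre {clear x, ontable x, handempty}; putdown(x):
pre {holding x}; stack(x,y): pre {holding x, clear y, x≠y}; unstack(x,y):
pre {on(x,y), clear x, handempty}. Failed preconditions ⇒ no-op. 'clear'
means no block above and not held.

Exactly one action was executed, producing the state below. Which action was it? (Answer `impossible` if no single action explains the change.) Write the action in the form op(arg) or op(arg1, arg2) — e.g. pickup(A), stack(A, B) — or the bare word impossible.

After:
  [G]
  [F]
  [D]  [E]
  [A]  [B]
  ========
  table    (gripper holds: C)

target: towers=[A/D/F/G; B/E] holding=C
     unstack(G, F) → towers=[A/D/F; B/E; C] holding=G
     unstack(E, B) → towers=[A/D/F/G; B; C] holding=E
         pickup(C) → towers=[A/D/F/G; B/E] holding=C  ← match

pickup(C)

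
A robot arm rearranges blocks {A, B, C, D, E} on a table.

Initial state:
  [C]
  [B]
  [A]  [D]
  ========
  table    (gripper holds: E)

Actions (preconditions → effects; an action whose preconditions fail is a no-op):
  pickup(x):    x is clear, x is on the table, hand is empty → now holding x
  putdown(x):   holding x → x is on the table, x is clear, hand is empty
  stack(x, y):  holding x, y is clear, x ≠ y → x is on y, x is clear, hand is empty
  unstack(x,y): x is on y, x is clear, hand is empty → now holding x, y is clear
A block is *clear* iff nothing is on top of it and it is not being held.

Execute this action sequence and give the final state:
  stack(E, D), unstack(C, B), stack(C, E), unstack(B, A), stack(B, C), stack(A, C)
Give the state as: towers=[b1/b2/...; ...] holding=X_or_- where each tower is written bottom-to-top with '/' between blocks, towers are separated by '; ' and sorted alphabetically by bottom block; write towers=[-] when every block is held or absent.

towers=[A; D/E/C/B] holding=-

step 1 (stack(E, D)): towers=[A/B/C; D/E] holding=-
step 2 (unstack(C, B)): towers=[A/B; D/E] holding=C
step 3 (stack(C, E)): towers=[A/B; D/E/C] holding=-
step 4 (unstack(B, A)): towers=[A; D/E/C] holding=B
step 5 (stack(B, C)): towers=[A; D/E/C/B] holding=-
step 6 (stack(A, C)) [no-op]: towers=[A; D/E/C/B] holding=-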